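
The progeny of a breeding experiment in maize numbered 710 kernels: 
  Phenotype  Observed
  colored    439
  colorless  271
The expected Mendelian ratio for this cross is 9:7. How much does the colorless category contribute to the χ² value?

5.055

Under the 9:7 hypothesis (Σ ratio = 16, N = 710):
  colored: 710 × 9/16 = 399.375
  colorless: 710 × 7/16 = 310.625
Contribution of colorless: (271 − 310.625)² / 310.625 = 5.0548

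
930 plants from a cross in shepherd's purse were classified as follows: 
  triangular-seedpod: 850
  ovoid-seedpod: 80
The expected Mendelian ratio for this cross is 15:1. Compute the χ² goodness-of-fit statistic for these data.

8.781

Total ratio parts = 16. Expected numbers out of 930:
  triangular-seedpod: 930 × 15/16 = 871.875
  ovoid-seedpod: 930 × 1/16 = 58.125
χ² = Σ (O − E)² / E
  triangular-seedpod: (850 − 871.875)² / 871.875 = 0.5488
  ovoid-seedpod: (80 − 58.125)² / 58.125 = 8.2325
χ² = 0.5488 + 8.2325 = 8.7813 ≈ 8.781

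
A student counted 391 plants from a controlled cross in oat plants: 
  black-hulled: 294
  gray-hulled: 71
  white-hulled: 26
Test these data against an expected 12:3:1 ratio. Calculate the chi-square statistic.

0.175

Total ratio parts = 16. Expected numbers out of 391:
  black-hulled: 391 × 12/16 = 293.25
  gray-hulled: 391 × 3/16 = 73.3125
  white-hulled: 391 × 1/16 = 24.4375
χ² = Σ (O − E)² / E
  black-hulled: (294 − 293.25)² / 293.25 = 0.0019
  gray-hulled: (71 − 73.3125)² / 73.3125 = 0.0729
  white-hulled: (26 − 24.4375)² / 24.4375 = 0.0999
χ² = 0.0019 + 0.0729 + 0.0999 = 0.1747 ≈ 0.175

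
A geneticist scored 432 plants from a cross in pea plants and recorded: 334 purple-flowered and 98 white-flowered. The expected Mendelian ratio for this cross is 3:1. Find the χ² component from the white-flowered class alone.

0.926

Under the 3:1 hypothesis (Σ ratio = 4, N = 432):
  purple-flowered: 432 × 3/4 = 324
  white-flowered: 432 × 1/4 = 108
Contribution of white-flowered: (98 − 108)² / 108 = 0.9259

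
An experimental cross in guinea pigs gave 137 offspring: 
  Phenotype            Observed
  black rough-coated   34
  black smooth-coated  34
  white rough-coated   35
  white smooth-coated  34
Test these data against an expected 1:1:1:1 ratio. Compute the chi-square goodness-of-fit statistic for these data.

0.022

Expected counts for N = 137 under a 1:1:1:1 ratio (total parts = 4):
  black rough-coated: 137 × 1/4 = 34.25
  black smooth-coated: 137 × 1/4 = 34.25
  white rough-coated: 137 × 1/4 = 34.25
  white smooth-coated: 137 × 1/4 = 34.25
χ² = Σ (O − E)² / E
  black rough-coated: (34 − 34.25)² / 34.25 = 0.0018
  black smooth-coated: (34 − 34.25)² / 34.25 = 0.0018
  white rough-coated: (35 − 34.25)² / 34.25 = 0.0164
  white smooth-coated: (34 − 34.25)² / 34.25 = 0.0018
χ² = 0.0018 + 0.0018 + 0.0164 + 0.0018 = 0.0218 ≈ 0.022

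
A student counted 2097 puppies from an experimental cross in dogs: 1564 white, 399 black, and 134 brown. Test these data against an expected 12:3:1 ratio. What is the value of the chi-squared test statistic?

The 12:3:1 ratio has 16 parts, so with N = 2097 the expected counts are:
  white: 2097 × 12/16 = 1572.75
  black: 2097 × 3/16 = 393.1875
  brown: 2097 × 1/16 = 131.0625
χ² = Σ (O − E)² / E
  white: (1564 − 1572.75)² / 1572.75 = 0.0487
  black: (399 − 393.1875)² / 393.1875 = 0.0859
  brown: (134 − 131.0625)² / 131.0625 = 0.0658
χ² = 0.0487 + 0.0859 + 0.0658 = 0.2004 ≈ 0.200

0.200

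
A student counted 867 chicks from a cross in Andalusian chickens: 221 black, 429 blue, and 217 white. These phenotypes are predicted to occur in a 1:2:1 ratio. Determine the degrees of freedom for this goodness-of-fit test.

A goodness-of-fit test with 3 phenotype classes has df = 3 − 1 = 2.

2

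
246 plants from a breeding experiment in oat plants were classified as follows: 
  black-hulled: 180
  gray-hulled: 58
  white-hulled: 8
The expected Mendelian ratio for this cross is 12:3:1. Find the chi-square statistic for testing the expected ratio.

The 12:3:1 ratio has 16 parts, so with N = 246 the expected counts are:
  black-hulled: 246 × 12/16 = 184.5
  gray-hulled: 246 × 3/16 = 46.125
  white-hulled: 246 × 1/16 = 15.375
χ² = Σ (O − E)² / E
  black-hulled: (180 − 184.5)² / 184.5 = 0.1098
  gray-hulled: (58 − 46.125)² / 46.125 = 3.0572
  white-hulled: (8 − 15.375)² / 15.375 = 3.5376
χ² = 0.1098 + 3.0572 + 3.5376 = 6.7046 ≈ 6.705

6.705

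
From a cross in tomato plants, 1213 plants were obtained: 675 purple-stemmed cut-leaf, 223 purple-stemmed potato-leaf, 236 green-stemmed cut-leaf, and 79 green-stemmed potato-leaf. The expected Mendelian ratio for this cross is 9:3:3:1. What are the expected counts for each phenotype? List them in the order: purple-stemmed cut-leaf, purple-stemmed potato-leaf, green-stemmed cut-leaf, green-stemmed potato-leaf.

682.3125, 227.4375, 227.4375, 75.8125

Total ratio parts = 16. Expected numbers out of 1213:
  purple-stemmed cut-leaf: 1213 × 9/16 = 682.3125
  purple-stemmed potato-leaf: 1213 × 3/16 = 227.4375
  green-stemmed cut-leaf: 1213 × 3/16 = 227.4375
  green-stemmed potato-leaf: 1213 × 1/16 = 75.8125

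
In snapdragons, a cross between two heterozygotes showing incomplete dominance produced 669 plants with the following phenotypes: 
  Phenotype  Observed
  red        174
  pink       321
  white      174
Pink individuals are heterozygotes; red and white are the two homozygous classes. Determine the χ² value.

With incomplete dominance, a heterozygote × heterozygote cross gives a 1:2:1 phenotypic ratio.
The 1:2:1 ratio has 4 parts, so with N = 669 the expected counts are:
  red: 669 × 1/4 = 167.25
  pink: 669 × 2/4 = 334.5
  white: 669 × 1/4 = 167.25
χ² = Σ (O − E)² / E
  red: (174 − 167.25)² / 167.25 = 0.2724
  pink: (321 − 334.5)² / 334.5 = 0.5448
  white: (174 − 167.25)² / 167.25 = 0.2724
χ² = 0.2724 + 0.5448 + 0.2724 = 1.0896 ≈ 1.090

1.090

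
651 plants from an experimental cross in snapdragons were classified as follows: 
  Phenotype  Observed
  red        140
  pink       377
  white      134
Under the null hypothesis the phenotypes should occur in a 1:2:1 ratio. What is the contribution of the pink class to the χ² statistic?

8.148

Under the 1:2:1 hypothesis (Σ ratio = 4, N = 651):
  red: 651 × 1/4 = 162.75
  pink: 651 × 2/4 = 325.5
  white: 651 × 1/4 = 162.75
Contribution of pink: (377 − 325.5)² / 325.5 = 8.1482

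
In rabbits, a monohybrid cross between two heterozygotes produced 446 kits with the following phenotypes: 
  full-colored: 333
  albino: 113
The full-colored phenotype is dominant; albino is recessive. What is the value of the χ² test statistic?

0.027

For a monohybrid cross between heterozygotes with complete dominance, the expected phenotypic ratio is 3:1.
Under the 3:1 hypothesis (Σ ratio = 4, N = 446):
  full-colored: 446 × 3/4 = 334.5
  albino: 446 × 1/4 = 111.5
χ² = Σ (O − E)² / E
  full-colored: (333 − 334.5)² / 334.5 = 0.0067
  albino: (113 − 111.5)² / 111.5 = 0.0202
χ² = 0.0067 + 0.0202 = 0.0269 ≈ 0.027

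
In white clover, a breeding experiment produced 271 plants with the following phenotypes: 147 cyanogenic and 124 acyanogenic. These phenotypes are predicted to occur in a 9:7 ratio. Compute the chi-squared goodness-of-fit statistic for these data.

0.443

Expected counts for N = 271 under a 9:7 ratio (total parts = 16):
  cyanogenic: 271 × 9/16 = 152.4375
  acyanogenic: 271 × 7/16 = 118.5625
χ² = Σ (O − E)² / E
  cyanogenic: (147 − 152.4375)² / 152.4375 = 0.1940
  acyanogenic: (124 − 118.5625)² / 118.5625 = 0.2494
χ² = 0.1940 + 0.2494 = 0.4434 ≈ 0.443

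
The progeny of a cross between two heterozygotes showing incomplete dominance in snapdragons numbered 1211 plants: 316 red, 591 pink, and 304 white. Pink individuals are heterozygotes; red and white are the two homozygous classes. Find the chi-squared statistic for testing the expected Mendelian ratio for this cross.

With incomplete dominance, a heterozygote × heterozygote cross gives a 1:2:1 phenotypic ratio.
Under the 1:2:1 hypothesis (Σ ratio = 4, N = 1211):
  red: 1211 × 1/4 = 302.75
  pink: 1211 × 2/4 = 605.5
  white: 1211 × 1/4 = 302.75
χ² = Σ (O − E)² / E
  red: (316 − 302.75)² / 302.75 = 0.5799
  pink: (591 − 605.5)² / 605.5 = 0.3472
  white: (304 − 302.75)² / 302.75 = 0.0052
χ² = 0.5799 + 0.3472 + 0.0052 = 0.9323 ≈ 0.932

0.932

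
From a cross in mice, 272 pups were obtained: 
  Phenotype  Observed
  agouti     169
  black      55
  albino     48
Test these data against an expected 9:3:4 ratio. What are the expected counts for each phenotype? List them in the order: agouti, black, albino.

153, 51, 68

Under the 9:3:4 hypothesis (Σ ratio = 16, N = 272):
  agouti: 272 × 9/16 = 153
  black: 272 × 3/16 = 51
  albino: 272 × 4/16 = 68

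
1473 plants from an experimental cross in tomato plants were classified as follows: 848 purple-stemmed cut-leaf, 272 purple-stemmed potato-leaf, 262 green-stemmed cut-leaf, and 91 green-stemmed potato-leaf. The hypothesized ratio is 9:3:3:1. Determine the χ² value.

Total ratio parts = 16. Expected numbers out of 1473:
  purple-stemmed cut-leaf: 1473 × 9/16 = 828.5625
  purple-stemmed potato-leaf: 1473 × 3/16 = 276.1875
  green-stemmed cut-leaf: 1473 × 3/16 = 276.1875
  green-stemmed potato-leaf: 1473 × 1/16 = 92.0625
χ² = Σ (O − E)² / E
  purple-stemmed cut-leaf: (848 − 828.5625)² / 828.5625 = 0.4560
  purple-stemmed potato-leaf: (272 − 276.1875)² / 276.1875 = 0.0635
  green-stemmed cut-leaf: (262 − 276.1875)² / 276.1875 = 0.7288
  green-stemmed potato-leaf: (91 − 92.0625)² / 92.0625 = 0.0123
χ² = 0.4560 + 0.0635 + 0.7288 + 0.0123 = 1.2606 ≈ 1.261

1.261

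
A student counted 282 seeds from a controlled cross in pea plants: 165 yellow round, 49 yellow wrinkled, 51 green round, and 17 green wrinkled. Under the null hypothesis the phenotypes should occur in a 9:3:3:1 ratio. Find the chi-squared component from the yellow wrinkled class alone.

0.284

Under the 9:3:3:1 hypothesis (Σ ratio = 16, N = 282):
  yellow round: 282 × 9/16 = 158.625
  yellow wrinkled: 282 × 3/16 = 52.875
  green round: 282 × 3/16 = 52.875
  green wrinkled: 282 × 1/16 = 17.625
Contribution of yellow wrinkled: (49 − 52.875)² / 52.875 = 0.2840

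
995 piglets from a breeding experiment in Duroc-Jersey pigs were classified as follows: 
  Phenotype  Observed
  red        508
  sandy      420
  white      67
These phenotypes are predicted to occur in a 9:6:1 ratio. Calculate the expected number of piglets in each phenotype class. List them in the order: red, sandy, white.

Expected counts for N = 995 under a 9:6:1 ratio (total parts = 16):
  red: 995 × 9/16 = 559.6875
  sandy: 995 × 6/16 = 373.125
  white: 995 × 1/16 = 62.1875

559.6875, 373.125, 62.1875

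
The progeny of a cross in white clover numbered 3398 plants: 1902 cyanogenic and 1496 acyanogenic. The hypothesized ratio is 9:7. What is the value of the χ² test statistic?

The 9:7 ratio has 16 parts, so with N = 3398 the expected counts are:
  cyanogenic: 3398 × 9/16 = 1911.375
  acyanogenic: 3398 × 7/16 = 1486.625
χ² = Σ (O − E)² / E
  cyanogenic: (1902 − 1911.375)² / 1911.375 = 0.0460
  acyanogenic: (1496 − 1486.625)² / 1486.625 = 0.0591
χ² = 0.0460 + 0.0591 = 0.1051 ≈ 0.105

0.105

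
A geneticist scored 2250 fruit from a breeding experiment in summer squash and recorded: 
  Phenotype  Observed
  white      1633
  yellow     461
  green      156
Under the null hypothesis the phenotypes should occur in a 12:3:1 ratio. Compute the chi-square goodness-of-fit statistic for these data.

Under the 12:3:1 hypothesis (Σ ratio = 16, N = 2250):
  white: 2250 × 12/16 = 1687.5
  yellow: 2250 × 3/16 = 421.875
  green: 2250 × 1/16 = 140.625
χ² = Σ (O − E)² / E
  white: (1633 − 1687.5)² / 1687.5 = 1.7601
  yellow: (461 − 421.875)² / 421.875 = 3.6285
  green: (156 − 140.625)² / 140.625 = 1.6810
χ² = 1.7601 + 3.6285 + 1.6810 = 7.0696 ≈ 7.070

7.070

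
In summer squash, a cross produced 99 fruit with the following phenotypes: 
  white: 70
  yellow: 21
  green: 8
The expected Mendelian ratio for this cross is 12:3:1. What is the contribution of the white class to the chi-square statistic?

0.243

Under the 12:3:1 hypothesis (Σ ratio = 16, N = 99):
  white: 99 × 12/16 = 74.25
  yellow: 99 × 3/16 = 18.5625
  green: 99 × 1/16 = 6.1875
Contribution of white: (70 − 74.25)² / 74.25 = 0.2433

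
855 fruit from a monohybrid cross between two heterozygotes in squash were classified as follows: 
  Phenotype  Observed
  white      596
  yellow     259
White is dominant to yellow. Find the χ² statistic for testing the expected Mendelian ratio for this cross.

12.772

For a monohybrid cross between heterozygotes with complete dominance, the expected phenotypic ratio is 3:1.
Expected counts for N = 855 under a 3:1 ratio (total parts = 4):
  white: 855 × 3/4 = 641.25
  yellow: 855 × 1/4 = 213.75
χ² = Σ (O − E)² / E
  white: (596 − 641.25)² / 641.25 = 3.1931
  yellow: (259 − 213.75)² / 213.75 = 9.5792
χ² = 3.1931 + 9.5792 = 12.7723 ≈ 12.772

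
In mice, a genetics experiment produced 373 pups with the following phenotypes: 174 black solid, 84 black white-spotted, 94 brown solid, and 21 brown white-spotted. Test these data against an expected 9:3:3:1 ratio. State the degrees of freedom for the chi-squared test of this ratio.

A goodness-of-fit test with 4 phenotype classes has df = 4 − 1 = 3.

3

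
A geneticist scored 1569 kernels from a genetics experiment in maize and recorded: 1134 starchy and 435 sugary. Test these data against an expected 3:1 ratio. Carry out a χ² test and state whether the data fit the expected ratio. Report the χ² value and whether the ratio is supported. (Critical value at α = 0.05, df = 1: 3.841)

Expected counts for N = 1569 under a 3:1 ratio (total parts = 4):
  starchy: 1569 × 3/4 = 1176.75
  sugary: 1569 × 1/4 = 392.25
χ² = Σ (O − E)² / E
  starchy: (1134 − 1176.75)² / 1176.75 = 1.5531
  sugary: (435 − 392.25)² / 392.25 = 4.6592
χ² = 1.5531 + 4.6592 = 6.2123 ≈ 6.212
Degrees of freedom = 2 − 1 = 1; critical value at α = 0.05 is 3.841.
Since 6.212 > 3.841, we reject the null hypothesis — the data do not fit the 3:1 ratio.

6.212; not consistent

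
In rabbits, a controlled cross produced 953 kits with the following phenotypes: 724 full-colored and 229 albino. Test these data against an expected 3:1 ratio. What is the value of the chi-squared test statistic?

0.479

Expected counts for N = 953 under a 3:1 ratio (total parts = 4):
  full-colored: 953 × 3/4 = 714.75
  albino: 953 × 1/4 = 238.25
χ² = Σ (O − E)² / E
  full-colored: (724 − 714.75)² / 714.75 = 0.1197
  albino: (229 − 238.25)² / 238.25 = 0.3591
χ² = 0.1197 + 0.3591 = 0.4788 ≈ 0.479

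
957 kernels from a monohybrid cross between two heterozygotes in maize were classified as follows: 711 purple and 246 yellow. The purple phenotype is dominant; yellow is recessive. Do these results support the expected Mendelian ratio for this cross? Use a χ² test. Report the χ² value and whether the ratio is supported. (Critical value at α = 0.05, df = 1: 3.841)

For a monohybrid cross between heterozygotes with complete dominance, the expected phenotypic ratio is 3:1.
Under the 3:1 hypothesis (Σ ratio = 4, N = 957):
  purple: 957 × 3/4 = 717.75
  yellow: 957 × 1/4 = 239.25
χ² = Σ (O − E)² / E
  purple: (711 − 717.75)² / 717.75 = 0.0635
  yellow: (246 − 239.25)² / 239.25 = 0.1904
χ² = 0.0635 + 0.1904 = 0.2539 ≈ 0.254
Degrees of freedom = 2 − 1 = 1; critical value at α = 0.05 is 3.841.
Since 0.254 < 3.841, we fail to reject the null hypothesis — the data are consistent with the 3:1 ratio.

0.254; consistent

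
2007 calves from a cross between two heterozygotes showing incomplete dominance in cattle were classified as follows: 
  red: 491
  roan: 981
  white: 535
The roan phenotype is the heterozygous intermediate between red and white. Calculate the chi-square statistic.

With incomplete dominance, a heterozygote × heterozygote cross gives a 1:2:1 phenotypic ratio.
Under the 1:2:1 hypothesis (Σ ratio = 4, N = 2007):
  red: 2007 × 1/4 = 501.75
  roan: 2007 × 2/4 = 1003.5
  white: 2007 × 1/4 = 501.75
χ² = Σ (O − E)² / E
  red: (491 − 501.75)² / 501.75 = 0.2303
  roan: (981 − 1003.5)² / 1003.5 = 0.5045
  white: (535 − 501.75)² / 501.75 = 2.2034
χ² = 0.2303 + 0.5045 + 2.2034 = 2.9382 ≈ 2.938

2.938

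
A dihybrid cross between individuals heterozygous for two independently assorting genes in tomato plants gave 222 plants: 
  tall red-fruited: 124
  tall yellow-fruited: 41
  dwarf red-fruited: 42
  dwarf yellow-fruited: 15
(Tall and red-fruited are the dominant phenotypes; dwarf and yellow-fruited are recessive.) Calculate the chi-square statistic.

A dihybrid F₂ with independent assortment and complete dominance at both loci gives a 9:3:3:1 phenotypic ratio.
Under the 9:3:3:1 hypothesis (Σ ratio = 16, N = 222):
  tall red-fruited: 222 × 9/16 = 124.875
  tall yellow-fruited: 222 × 3/16 = 41.625
  dwarf red-fruited: 222 × 3/16 = 41.625
  dwarf yellow-fruited: 222 × 1/16 = 13.875
χ² = Σ (O − E)² / E
  tall red-fruited: (124 − 124.875)² / 124.875 = 0.0061
  tall yellow-fruited: (41 − 41.625)² / 41.625 = 0.0094
  dwarf red-fruited: (42 − 41.625)² / 41.625 = 0.0034
  dwarf yellow-fruited: (15 − 13.875)² / 13.875 = 0.0912
χ² = 0.0061 + 0.0094 + 0.0034 + 0.0912 = 0.1101 ≈ 0.110

0.110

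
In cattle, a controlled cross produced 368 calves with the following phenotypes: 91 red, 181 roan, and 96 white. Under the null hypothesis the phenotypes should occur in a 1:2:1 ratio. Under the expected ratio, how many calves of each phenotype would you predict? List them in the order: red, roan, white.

The 1:2:1 ratio has 4 parts, so with N = 368 the expected counts are:
  red: 368 × 1/4 = 92
  roan: 368 × 2/4 = 184
  white: 368 × 1/4 = 92

92, 184, 92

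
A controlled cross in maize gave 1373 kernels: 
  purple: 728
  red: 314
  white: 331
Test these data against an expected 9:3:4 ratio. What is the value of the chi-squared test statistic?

The 9:3:4 ratio has 16 parts, so with N = 1373 the expected counts are:
  purple: 1373 × 9/16 = 772.3125
  red: 1373 × 3/16 = 257.4375
  white: 1373 × 4/16 = 343.25
χ² = Σ (O − E)² / E
  purple: (728 − 772.3125)² / 772.3125 = 2.5425
  red: (314 − 257.4375)² / 257.4375 = 12.4275
  white: (331 − 343.25)² / 343.25 = 0.4372
χ² = 2.5425 + 12.4275 + 0.4372 = 15.4072 ≈ 15.407

15.407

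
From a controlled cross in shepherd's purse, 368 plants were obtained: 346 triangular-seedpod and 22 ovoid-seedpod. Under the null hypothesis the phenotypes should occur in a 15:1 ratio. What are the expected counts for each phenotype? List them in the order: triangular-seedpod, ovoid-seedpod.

345, 23

Under the 15:1 hypothesis (Σ ratio = 16, N = 368):
  triangular-seedpod: 368 × 15/16 = 345
  ovoid-seedpod: 368 × 1/16 = 23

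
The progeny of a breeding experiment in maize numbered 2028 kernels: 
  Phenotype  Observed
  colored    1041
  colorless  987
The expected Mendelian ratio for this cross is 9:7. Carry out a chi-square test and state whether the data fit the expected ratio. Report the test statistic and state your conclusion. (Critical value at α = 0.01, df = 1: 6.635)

19.937; not consistent

Under the 9:7 hypothesis (Σ ratio = 16, N = 2028):
  colored: 2028 × 9/16 = 1140.75
  colorless: 2028 × 7/16 = 887.25
χ² = Σ (O − E)² / E
  colored: (1041 − 1140.75)² / 1140.75 = 8.7224
  colorless: (987 − 887.25)² / 887.25 = 11.2145
χ² = 8.7224 + 11.2145 = 19.9369 ≈ 19.937
Degrees of freedom = 2 − 1 = 1; critical value at α = 0.01 is 6.635.
Since 19.937 > 6.635, we reject the null hypothesis — the data do not fit the 9:7 ratio.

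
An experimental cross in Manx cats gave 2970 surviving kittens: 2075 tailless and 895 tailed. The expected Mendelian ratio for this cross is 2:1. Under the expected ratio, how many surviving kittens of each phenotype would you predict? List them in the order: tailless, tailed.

1980, 990

Total ratio parts = 3. Expected numbers out of 2970:
  tailless: 2970 × 2/3 = 1980
  tailed: 2970 × 1/3 = 990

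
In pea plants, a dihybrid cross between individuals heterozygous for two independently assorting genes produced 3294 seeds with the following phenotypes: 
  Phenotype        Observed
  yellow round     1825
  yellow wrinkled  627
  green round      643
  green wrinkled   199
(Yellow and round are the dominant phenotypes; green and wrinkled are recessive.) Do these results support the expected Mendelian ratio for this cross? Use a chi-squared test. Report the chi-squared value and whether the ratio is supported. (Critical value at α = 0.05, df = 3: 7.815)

A dihybrid F₂ with independent assortment and complete dominance at both loci gives a 9:3:3:1 phenotypic ratio.
Expected counts for N = 3294 under a 9:3:3:1 ratio (total parts = 16):
  yellow round: 3294 × 9/16 = 1852.875
  yellow wrinkled: 3294 × 3/16 = 617.625
  green round: 3294 × 3/16 = 617.625
  green wrinkled: 3294 × 1/16 = 205.875
χ² = Σ (O − E)² / E
  yellow round: (1825 − 1852.875)² / 1852.875 = 0.4194
  yellow wrinkled: (627 − 617.625)² / 617.625 = 0.1423
  green round: (643 − 617.625)² / 617.625 = 1.0425
  green wrinkled: (199 − 205.875)² / 205.875 = 0.2296
χ² = 0.4194 + 0.1423 + 1.0425 + 0.2296 = 1.8338 ≈ 1.834
Degrees of freedom = 4 − 1 = 3; critical value at α = 0.05 is 7.815.
Since 1.834 < 7.815, we fail to reject the null hypothesis — the data are consistent with the 9:3:3:1 ratio.

1.834; consistent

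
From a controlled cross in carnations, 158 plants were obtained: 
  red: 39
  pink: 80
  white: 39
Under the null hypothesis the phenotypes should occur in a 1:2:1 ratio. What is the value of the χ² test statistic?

0.025

Under the 1:2:1 hypothesis (Σ ratio = 4, N = 158):
  red: 158 × 1/4 = 39.5
  pink: 158 × 2/4 = 79
  white: 158 × 1/4 = 39.5
χ² = Σ (O − E)² / E
  red: (39 − 39.5)² / 39.5 = 0.0063
  pink: (80 − 79)² / 79 = 0.0127
  white: (39 − 39.5)² / 39.5 = 0.0063
χ² = 0.0063 + 0.0127 + 0.0063 = 0.0253 ≈ 0.025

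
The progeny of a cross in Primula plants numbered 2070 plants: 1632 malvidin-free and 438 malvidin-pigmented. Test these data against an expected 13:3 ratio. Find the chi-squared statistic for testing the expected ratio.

Expected counts for N = 2070 under a 13:3 ratio (total parts = 16):
  malvidin-free: 2070 × 13/16 = 1681.875
  malvidin-pigmented: 2070 × 3/16 = 388.125
χ² = Σ (O − E)² / E
  malvidin-free: (1632 − 1681.875)² / 1681.875 = 1.4790
  malvidin-pigmented: (438 − 388.125)² / 388.125 = 6.4091
χ² = 1.4790 + 6.4091 = 7.8881 ≈ 7.888

7.888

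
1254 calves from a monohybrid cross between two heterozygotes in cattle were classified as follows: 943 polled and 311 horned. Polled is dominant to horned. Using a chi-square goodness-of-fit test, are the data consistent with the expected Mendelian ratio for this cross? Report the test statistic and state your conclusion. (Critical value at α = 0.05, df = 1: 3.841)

0.027; consistent

For a monohybrid cross between heterozygotes with complete dominance, the expected phenotypic ratio is 3:1.
The 3:1 ratio has 4 parts, so with N = 1254 the expected counts are:
  polled: 1254 × 3/4 = 940.5
  horned: 1254 × 1/4 = 313.5
χ² = Σ (O − E)² / E
  polled: (943 − 940.5)² / 940.5 = 0.0066
  horned: (311 − 313.5)² / 313.5 = 0.0199
χ² = 0.0066 + 0.0199 = 0.0265 ≈ 0.027
Degrees of freedom = 2 − 1 = 1; critical value at α = 0.05 is 3.841.
Since 0.027 < 3.841, we fail to reject the null hypothesis — the data are consistent with the 3:1 ratio.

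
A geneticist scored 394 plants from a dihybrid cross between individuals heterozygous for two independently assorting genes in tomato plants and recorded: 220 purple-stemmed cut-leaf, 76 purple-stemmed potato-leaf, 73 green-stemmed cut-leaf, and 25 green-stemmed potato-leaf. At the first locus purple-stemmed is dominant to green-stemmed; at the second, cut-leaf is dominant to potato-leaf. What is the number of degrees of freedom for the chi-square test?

3

A dihybrid F₂ with independent assortment and complete dominance at both loci gives a 9:3:3:1 phenotypic ratio.
A goodness-of-fit test with 4 phenotype classes has df = 4 − 1 = 3.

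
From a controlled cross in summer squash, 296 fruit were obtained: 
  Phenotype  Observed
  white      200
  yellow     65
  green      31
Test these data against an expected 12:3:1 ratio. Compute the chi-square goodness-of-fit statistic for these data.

The 12:3:1 ratio has 16 parts, so with N = 296 the expected counts are:
  white: 296 × 12/16 = 222
  yellow: 296 × 3/16 = 55.5
  green: 296 × 1/16 = 18.5
χ² = Σ (O − E)² / E
  white: (200 − 222)² / 222 = 2.1802
  yellow: (65 − 55.5)² / 55.5 = 1.6261
  green: (31 − 18.5)² / 18.5 = 8.4459
χ² = 2.1802 + 1.6261 + 8.4459 = 12.2522 ≈ 12.252

12.252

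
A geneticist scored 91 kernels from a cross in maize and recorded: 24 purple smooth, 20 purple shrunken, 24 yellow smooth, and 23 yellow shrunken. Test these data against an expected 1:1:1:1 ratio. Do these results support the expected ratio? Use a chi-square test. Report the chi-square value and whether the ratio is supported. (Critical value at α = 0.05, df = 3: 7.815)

Total ratio parts = 4. Expected numbers out of 91:
  purple smooth: 91 × 1/4 = 22.75
  purple shrunken: 91 × 1/4 = 22.75
  yellow smooth: 91 × 1/4 = 22.75
  yellow shrunken: 91 × 1/4 = 22.75
χ² = Σ (O − E)² / E
  purple smooth: (24 − 22.75)² / 22.75 = 0.0687
  purple shrunken: (20 − 22.75)² / 22.75 = 0.3324
  yellow smooth: (24 − 22.75)² / 22.75 = 0.0687
  yellow shrunken: (23 − 22.75)² / 22.75 = 0.0027
χ² = 0.0687 + 0.3324 + 0.0687 + 0.0027 = 0.4725 ≈ 0.473
Degrees of freedom = 4 − 1 = 3; critical value at α = 0.05 is 7.815.
Since 0.473 < 7.815, we fail to reject the null hypothesis — the data are consistent with the 1:1:1:1 ratio.

0.473; consistent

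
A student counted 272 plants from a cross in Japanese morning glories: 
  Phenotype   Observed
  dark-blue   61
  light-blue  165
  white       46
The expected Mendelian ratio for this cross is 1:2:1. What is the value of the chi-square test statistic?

Total ratio parts = 4. Expected numbers out of 272:
  dark-blue: 272 × 1/4 = 68
  light-blue: 272 × 2/4 = 136
  white: 272 × 1/4 = 68
χ² = Σ (O − E)² / E
  dark-blue: (61 − 68)² / 68 = 0.7206
  light-blue: (165 − 136)² / 136 = 6.1838
  white: (46 − 68)² / 68 = 7.1176
χ² = 0.7206 + 6.1838 + 7.1176 = 14.022

14.022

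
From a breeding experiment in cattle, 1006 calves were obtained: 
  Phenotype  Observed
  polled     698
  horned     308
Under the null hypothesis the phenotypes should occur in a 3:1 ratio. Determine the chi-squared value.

16.924

Expected counts for N = 1006 under a 3:1 ratio (total parts = 4):
  polled: 1006 × 3/4 = 754.5
  horned: 1006 × 1/4 = 251.5
χ² = Σ (O − E)² / E
  polled: (698 − 754.5)² / 754.5 = 4.2309
  horned: (308 − 251.5)² / 251.5 = 12.6928
χ² = 4.2309 + 12.6928 = 16.9237 ≈ 16.924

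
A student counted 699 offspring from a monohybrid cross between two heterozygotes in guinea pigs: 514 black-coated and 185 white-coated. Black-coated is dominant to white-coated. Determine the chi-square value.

0.802

For a monohybrid cross between heterozygotes with complete dominance, the expected phenotypic ratio is 3:1.
The 3:1 ratio has 4 parts, so with N = 699 the expected counts are:
  black-coated: 699 × 3/4 = 524.25
  white-coated: 699 × 1/4 = 174.75
χ² = Σ (O − E)² / E
  black-coated: (514 − 524.25)² / 524.25 = 0.2004
  white-coated: (185 − 174.75)² / 174.75 = 0.6012
χ² = 0.2004 + 0.6012 = 0.8016 ≈ 0.802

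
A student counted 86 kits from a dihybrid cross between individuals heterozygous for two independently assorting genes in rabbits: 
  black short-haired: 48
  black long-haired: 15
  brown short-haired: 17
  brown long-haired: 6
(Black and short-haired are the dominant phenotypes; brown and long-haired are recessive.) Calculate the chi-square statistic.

A dihybrid F₂ with independent assortment and complete dominance at both loci gives a 9:3:3:1 phenotypic ratio.
Expected counts for N = 86 under a 9:3:3:1 ratio (total parts = 16):
  black short-haired: 86 × 9/16 = 48.375
  black long-haired: 86 × 3/16 = 16.125
  brown short-haired: 86 × 3/16 = 16.125
  brown long-haired: 86 × 1/16 = 5.375
χ² = Σ (O − E)² / E
  black short-haired: (48 − 48.375)² / 48.375 = 0.0029
  black long-haired: (15 − 16.125)² / 16.125 = 0.0785
  brown short-haired: (17 − 16.125)² / 16.125 = 0.0475
  brown long-haired: (6 − 5.375)² / 5.375 = 0.0727
χ² = 0.0029 + 0.0785 + 0.0475 + 0.0727 = 0.2016 ≈ 0.202

0.202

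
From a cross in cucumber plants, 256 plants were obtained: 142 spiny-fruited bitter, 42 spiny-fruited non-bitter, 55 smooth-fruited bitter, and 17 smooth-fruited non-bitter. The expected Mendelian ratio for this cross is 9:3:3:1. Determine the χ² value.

The 9:3:3:1 ratio has 16 parts, so with N = 256 the expected counts are:
  spiny-fruited bitter: 256 × 9/16 = 144
  spiny-fruited non-bitter: 256 × 3/16 = 48
  smooth-fruited bitter: 256 × 3/16 = 48
  smooth-fruited non-bitter: 256 × 1/16 = 16
χ² = Σ (O − E)² / E
  spiny-fruited bitter: (142 − 144)² / 144 = 0.0278
  spiny-fruited non-bitter: (42 − 48)² / 48 = 0.7500
  smooth-fruited bitter: (55 − 48)² / 48 = 1.0208
  smooth-fruited non-bitter: (17 − 16)² / 16 = 0.0625
χ² = 0.0278 + 0.7500 + 1.0208 + 0.0625 = 1.8611 ≈ 1.861

1.861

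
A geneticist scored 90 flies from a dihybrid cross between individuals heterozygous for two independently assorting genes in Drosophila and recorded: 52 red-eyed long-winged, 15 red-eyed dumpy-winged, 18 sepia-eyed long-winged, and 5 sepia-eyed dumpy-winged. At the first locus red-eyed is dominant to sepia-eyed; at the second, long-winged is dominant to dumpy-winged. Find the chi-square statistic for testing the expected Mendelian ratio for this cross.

0.390

A dihybrid F₂ with independent assortment and complete dominance at both loci gives a 9:3:3:1 phenotypic ratio.
The 9:3:3:1 ratio has 16 parts, so with N = 90 the expected counts are:
  red-eyed long-winged: 90 × 9/16 = 50.625
  red-eyed dumpy-winged: 90 × 3/16 = 16.875
  sepia-eyed long-winged: 90 × 3/16 = 16.875
  sepia-eyed dumpy-winged: 90 × 1/16 = 5.625
χ² = Σ (O − E)² / E
  red-eyed long-winged: (52 − 50.625)² / 50.625 = 0.0373
  red-eyed dumpy-winged: (15 − 16.875)² / 16.875 = 0.2083
  sepia-eyed long-winged: (18 − 16.875)² / 16.875 = 0.0750
  sepia-eyed dumpy-winged: (5 − 5.625)² / 5.625 = 0.0694
χ² = 0.0373 + 0.2083 + 0.0750 + 0.0694 = 0.390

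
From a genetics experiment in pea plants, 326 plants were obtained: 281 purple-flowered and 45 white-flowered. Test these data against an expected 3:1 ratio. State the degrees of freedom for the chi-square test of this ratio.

A goodness-of-fit test with 2 phenotype classes has df = 2 − 1 = 1.

1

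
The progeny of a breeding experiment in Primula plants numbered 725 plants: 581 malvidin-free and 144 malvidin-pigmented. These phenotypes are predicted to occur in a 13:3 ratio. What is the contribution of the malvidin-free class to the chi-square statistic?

0.110

Under the 13:3 hypothesis (Σ ratio = 16, N = 725):
  malvidin-free: 725 × 13/16 = 589.0625
  malvidin-pigmented: 725 × 3/16 = 135.9375
Contribution of malvidin-free: (581 − 589.0625)² / 589.0625 = 0.1104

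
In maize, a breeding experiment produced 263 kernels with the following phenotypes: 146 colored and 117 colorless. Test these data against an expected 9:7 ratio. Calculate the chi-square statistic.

The 9:7 ratio has 16 parts, so with N = 263 the expected counts are:
  colored: 263 × 9/16 = 147.9375
  colorless: 263 × 7/16 = 115.0625
χ² = Σ (O − E)² / E
  colored: (146 − 147.9375)² / 147.9375 = 0.0254
  colorless: (117 − 115.0625)² / 115.0625 = 0.0326
χ² = 0.0254 + 0.0326 = 0.058

0.058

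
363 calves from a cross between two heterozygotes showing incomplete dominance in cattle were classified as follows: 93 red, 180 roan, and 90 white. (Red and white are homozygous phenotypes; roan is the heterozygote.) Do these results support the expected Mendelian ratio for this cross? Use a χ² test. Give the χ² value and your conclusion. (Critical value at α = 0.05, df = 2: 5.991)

0.074; consistent

With incomplete dominance, a heterozygote × heterozygote cross gives a 1:2:1 phenotypic ratio.
Total ratio parts = 4. Expected numbers out of 363:
  red: 363 × 1/4 = 90.75
  roan: 363 × 2/4 = 181.5
  white: 363 × 1/4 = 90.75
χ² = Σ (O − E)² / E
  red: (93 − 90.75)² / 90.75 = 0.0558
  roan: (180 − 181.5)² / 181.5 = 0.0124
  white: (90 − 90.75)² / 90.75 = 0.0062
χ² = 0.0558 + 0.0124 + 0.0062 = 0.0744 ≈ 0.074
Degrees of freedom = 3 − 1 = 2; critical value at α = 0.05 is 5.991.
Since 0.074 < 5.991, we fail to reject the null hypothesis — the data are consistent with the 1:2:1 ratio.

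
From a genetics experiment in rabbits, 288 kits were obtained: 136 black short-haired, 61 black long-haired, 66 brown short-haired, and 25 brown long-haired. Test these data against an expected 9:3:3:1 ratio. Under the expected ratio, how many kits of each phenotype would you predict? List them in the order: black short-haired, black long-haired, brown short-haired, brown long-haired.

Total ratio parts = 16. Expected numbers out of 288:
  black short-haired: 288 × 9/16 = 162
  black long-haired: 288 × 3/16 = 54
  brown short-haired: 288 × 3/16 = 54
  brown long-haired: 288 × 1/16 = 18

162, 54, 54, 18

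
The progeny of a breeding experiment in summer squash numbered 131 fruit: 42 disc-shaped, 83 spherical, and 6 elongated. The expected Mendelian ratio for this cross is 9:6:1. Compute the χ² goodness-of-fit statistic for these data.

Total ratio parts = 16. Expected numbers out of 131:
  disc-shaped: 131 × 9/16 = 73.6875
  spherical: 131 × 6/16 = 49.125
  elongated: 131 × 1/16 = 8.1875
χ² = Σ (O − E)² / E
  disc-shaped: (42 − 73.6875)² / 73.6875 = 13.6264
  spherical: (83 − 49.125)² / 49.125 = 23.3591
  elongated: (6 − 8.1875)² / 8.1875 = 0.5844
χ² = 13.6264 + 23.3591 + 0.5844 = 37.5699 ≈ 37.570

37.570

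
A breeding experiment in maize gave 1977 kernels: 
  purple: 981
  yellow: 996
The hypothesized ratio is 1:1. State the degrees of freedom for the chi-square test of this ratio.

A goodness-of-fit test with 2 phenotype classes has df = 2 − 1 = 1.

1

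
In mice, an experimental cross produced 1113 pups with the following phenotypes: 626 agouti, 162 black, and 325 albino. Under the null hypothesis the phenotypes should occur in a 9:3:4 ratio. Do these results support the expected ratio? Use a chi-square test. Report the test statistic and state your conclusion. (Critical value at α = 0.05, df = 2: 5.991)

18.300; not consistent

Under the 9:3:4 hypothesis (Σ ratio = 16, N = 1113):
  agouti: 1113 × 9/16 = 626.0625
  black: 1113 × 3/16 = 208.6875
  albino: 1113 × 4/16 = 278.25
χ² = Σ (O − E)² / E
  agouti: (626 − 626.0625)² / 626.0625 = 0.0000
  black: (162 − 208.6875)² / 208.6875 = 10.4449
  albino: (325 − 278.25)² / 278.25 = 7.8547
χ² = 0.0000 + 10.4449 + 7.8547 = 18.2996 ≈ 18.300
Degrees of freedom = 3 − 1 = 2; critical value at α = 0.05 is 5.991.
Since 18.300 > 5.991, we reject the null hypothesis — the data do not fit the 9:3:4 ratio.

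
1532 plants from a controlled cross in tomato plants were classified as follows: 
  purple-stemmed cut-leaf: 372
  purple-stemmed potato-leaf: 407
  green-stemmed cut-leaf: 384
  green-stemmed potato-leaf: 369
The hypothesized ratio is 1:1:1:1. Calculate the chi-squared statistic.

Expected counts for N = 1532 under a 1:1:1:1 ratio (total parts = 4):
  purple-stemmed cut-leaf: 1532 × 1/4 = 383
  purple-stemmed potato-leaf: 1532 × 1/4 = 383
  green-stemmed cut-leaf: 1532 × 1/4 = 383
  green-stemmed potato-leaf: 1532 × 1/4 = 383
χ² = Σ (O − E)² / E
  purple-stemmed cut-leaf: (372 − 383)² / 383 = 0.3159
  purple-stemmed potato-leaf: (407 − 383)² / 383 = 1.5039
  green-stemmed cut-leaf: (384 − 383)² / 383 = 0.0026
  green-stemmed potato-leaf: (369 − 383)² / 383 = 0.5117
χ² = 0.3159 + 1.5039 + 0.0026 + 0.5117 = 2.3341 ≈ 2.334

2.334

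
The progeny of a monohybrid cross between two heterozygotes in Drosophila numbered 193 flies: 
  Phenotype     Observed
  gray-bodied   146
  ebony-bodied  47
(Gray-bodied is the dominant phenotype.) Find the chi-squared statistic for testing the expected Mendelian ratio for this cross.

0.043

For a monohybrid cross between heterozygotes with complete dominance, the expected phenotypic ratio is 3:1.
Expected counts for N = 193 under a 3:1 ratio (total parts = 4):
  gray-bodied: 193 × 3/4 = 144.75
  ebony-bodied: 193 × 1/4 = 48.25
χ² = Σ (O − E)² / E
  gray-bodied: (146 − 144.75)² / 144.75 = 0.0108
  ebony-bodied: (47 − 48.25)² / 48.25 = 0.0324
χ² = 0.0108 + 0.0324 = 0.0432 ≈ 0.043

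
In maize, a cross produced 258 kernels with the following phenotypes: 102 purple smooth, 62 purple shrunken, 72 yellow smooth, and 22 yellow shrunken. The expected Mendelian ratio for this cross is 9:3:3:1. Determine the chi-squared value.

The 9:3:3:1 ratio has 16 parts, so with N = 258 the expected counts are:
  purple smooth: 258 × 9/16 = 145.125
  purple shrunken: 258 × 3/16 = 48.375
  yellow smooth: 258 × 3/16 = 48.375
  yellow shrunken: 258 × 1/16 = 16.125
χ² = Σ (O − E)² / E
  purple smooth: (102 − 145.125)² / 145.125 = 12.8149
  purple shrunken: (62 − 48.375)² / 48.375 = 3.8375
  yellow smooth: (72 − 48.375)² / 48.375 = 11.5378
  yellow shrunken: (22 − 16.125)² / 16.125 = 2.1405
χ² = 12.8149 + 3.8375 + 11.5378 + 2.1405 = 30.3307 ≈ 30.331

30.331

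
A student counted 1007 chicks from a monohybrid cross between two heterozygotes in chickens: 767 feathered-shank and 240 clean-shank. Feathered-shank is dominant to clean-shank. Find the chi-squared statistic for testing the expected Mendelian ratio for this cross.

0.731

For a monohybrid cross between heterozygotes with complete dominance, the expected phenotypic ratio is 3:1.
Expected counts for N = 1007 under a 3:1 ratio (total parts = 4):
  feathered-shank: 1007 × 3/4 = 755.25
  clean-shank: 1007 × 1/4 = 251.75
χ² = Σ (O − E)² / E
  feathered-shank: (767 − 755.25)² / 755.25 = 0.1828
  clean-shank: (240 − 251.75)² / 251.75 = 0.5484
χ² = 0.1828 + 0.5484 = 0.7312 ≈ 0.731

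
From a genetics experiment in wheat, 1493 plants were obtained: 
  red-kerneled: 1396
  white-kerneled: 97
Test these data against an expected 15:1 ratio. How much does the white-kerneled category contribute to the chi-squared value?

0.146

Total ratio parts = 16. Expected numbers out of 1493:
  red-kerneled: 1493 × 15/16 = 1399.6875
  white-kerneled: 1493 × 1/16 = 93.3125
Contribution of white-kerneled: (97 − 93.3125)² / 93.3125 = 0.1457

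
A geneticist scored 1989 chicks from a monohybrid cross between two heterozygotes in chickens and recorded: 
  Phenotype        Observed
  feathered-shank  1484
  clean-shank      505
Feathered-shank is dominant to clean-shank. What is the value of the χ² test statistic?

For a monohybrid cross between heterozygotes with complete dominance, the expected phenotypic ratio is 3:1.
The 3:1 ratio has 4 parts, so with N = 1989 the expected counts are:
  feathered-shank: 1989 × 3/4 = 1491.75
  clean-shank: 1989 × 1/4 = 497.25
χ² = Σ (O − E)² / E
  feathered-shank: (1484 − 1491.75)² / 1491.75 = 0.0403
  clean-shank: (505 − 497.25)² / 497.25 = 0.1208
χ² = 0.0403 + 0.1208 = 0.1611 ≈ 0.161

0.161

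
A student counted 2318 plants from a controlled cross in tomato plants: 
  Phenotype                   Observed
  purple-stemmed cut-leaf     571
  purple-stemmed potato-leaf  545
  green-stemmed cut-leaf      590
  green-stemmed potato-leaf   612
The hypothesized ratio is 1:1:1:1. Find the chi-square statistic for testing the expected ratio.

The 1:1:1:1 ratio has 4 parts, so with N = 2318 the expected counts are:
  purple-stemmed cut-leaf: 2318 × 1/4 = 579.5
  purple-stemmed potato-leaf: 2318 × 1/4 = 579.5
  green-stemmed cut-leaf: 2318 × 1/4 = 579.5
  green-stemmed potato-leaf: 2318 × 1/4 = 579.5
χ² = Σ (O − E)² / E
  purple-stemmed cut-leaf: (571 − 579.5)² / 579.5 = 0.1247
  purple-stemmed potato-leaf: (545 − 579.5)² / 579.5 = 2.0539
  green-stemmed cut-leaf: (590 − 579.5)² / 579.5 = 0.1903
  green-stemmed potato-leaf: (612 − 579.5)² / 579.5 = 1.8227
χ² = 0.1247 + 2.0539 + 0.1903 + 1.8227 = 4.1916 ≈ 4.192

4.192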